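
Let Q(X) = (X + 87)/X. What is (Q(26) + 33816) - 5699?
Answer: 731155/26 ≈ 28121.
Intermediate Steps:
Q(X) = (87 + X)/X
(Q(26) + 33816) - 5699 = ((87 + 26)/26 + 33816) - 5699 = ((1/26)*113 + 33816) - 5699 = (113/26 + 33816) - 5699 = 879329/26 - 5699 = 731155/26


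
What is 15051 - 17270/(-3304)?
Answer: 24872887/1652 ≈ 15056.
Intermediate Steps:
15051 - 17270/(-3304) = 15051 - 17270*(-1/3304) = 15051 + 8635/1652 = 24872887/1652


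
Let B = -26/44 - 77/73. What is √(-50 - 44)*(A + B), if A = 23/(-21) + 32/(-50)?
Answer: -2850641*I*√94/843150 ≈ -32.779*I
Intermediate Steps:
A = -911/525 (A = 23*(-1/21) + 32*(-1/50) = -23/21 - 16/25 = -911/525 ≈ -1.7352)
B = -2643/1606 (B = -26*1/44 - 77*1/73 = -13/22 - 77/73 = -2643/1606 ≈ -1.6457)
√(-50 - 44)*(A + B) = √(-50 - 44)*(-911/525 - 2643/1606) = √(-94)*(-2850641/843150) = (I*√94)*(-2850641/843150) = -2850641*I*√94/843150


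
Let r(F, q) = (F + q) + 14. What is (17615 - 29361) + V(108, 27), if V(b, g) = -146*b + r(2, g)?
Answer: -27471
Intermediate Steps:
r(F, q) = 14 + F + q
V(b, g) = 16 + g - 146*b (V(b, g) = -146*b + (14 + 2 + g) = -146*b + (16 + g) = 16 + g - 146*b)
(17615 - 29361) + V(108, 27) = (17615 - 29361) + (16 + 27 - 146*108) = -11746 + (16 + 27 - 15768) = -11746 - 15725 = -27471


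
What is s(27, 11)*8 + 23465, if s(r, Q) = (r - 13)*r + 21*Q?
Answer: 28337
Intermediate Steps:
s(r, Q) = 21*Q + r*(-13 + r) (s(r, Q) = (-13 + r)*r + 21*Q = r*(-13 + r) + 21*Q = 21*Q + r*(-13 + r))
s(27, 11)*8 + 23465 = (27² - 13*27 + 21*11)*8 + 23465 = (729 - 351 + 231)*8 + 23465 = 609*8 + 23465 = 4872 + 23465 = 28337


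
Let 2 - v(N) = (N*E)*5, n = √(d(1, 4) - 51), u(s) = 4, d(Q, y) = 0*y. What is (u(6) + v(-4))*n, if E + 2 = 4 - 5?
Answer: -54*I*√51 ≈ -385.64*I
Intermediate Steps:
d(Q, y) = 0
n = I*√51 (n = √(0 - 51) = √(-51) = I*√51 ≈ 7.1414*I)
E = -3 (E = -2 + (4 - 5) = -2 - 1 = -3)
v(N) = 2 + 15*N (v(N) = 2 - N*(-3)*5 = 2 - (-3*N)*5 = 2 - (-15)*N = 2 + 15*N)
(u(6) + v(-4))*n = (4 + (2 + 15*(-4)))*(I*√51) = (4 + (2 - 60))*(I*√51) = (4 - 58)*(I*√51) = -54*I*√51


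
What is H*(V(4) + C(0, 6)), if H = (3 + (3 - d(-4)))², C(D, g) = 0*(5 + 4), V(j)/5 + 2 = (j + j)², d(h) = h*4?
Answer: 150040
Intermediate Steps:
d(h) = 4*h
V(j) = -10 + 20*j² (V(j) = -10 + 5*(j + j)² = -10 + 5*(2*j)² = -10 + 5*(4*j²) = -10 + 20*j²)
C(D, g) = 0 (C(D, g) = 0*9 = 0)
H = 484 (H = (3 + (3 - 4*(-4)))² = (3 + (3 - 1*(-16)))² = (3 + (3 + 16))² = (3 + 19)² = 22² = 484)
H*(V(4) + C(0, 6)) = 484*((-10 + 20*4²) + 0) = 484*((-10 + 20*16) + 0) = 484*((-10 + 320) + 0) = 484*(310 + 0) = 484*310 = 150040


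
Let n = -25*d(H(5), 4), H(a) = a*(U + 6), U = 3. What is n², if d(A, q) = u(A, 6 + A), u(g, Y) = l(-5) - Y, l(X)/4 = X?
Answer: 3150625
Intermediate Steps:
l(X) = 4*X
u(g, Y) = -20 - Y (u(g, Y) = 4*(-5) - Y = -20 - Y)
H(a) = 9*a (H(a) = a*(3 + 6) = a*9 = 9*a)
d(A, q) = -26 - A (d(A, q) = -20 - (6 + A) = -20 + (-6 - A) = -26 - A)
n = 1775 (n = -25*(-26 - 9*5) = -25*(-26 - 1*45) = -25*(-26 - 45) = -25*(-71) = 1775)
n² = 1775² = 3150625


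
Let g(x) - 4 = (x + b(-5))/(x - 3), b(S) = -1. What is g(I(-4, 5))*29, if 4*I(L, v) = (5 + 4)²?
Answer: 10237/69 ≈ 148.36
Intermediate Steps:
I(L, v) = 81/4 (I(L, v) = (5 + 4)²/4 = (¼)*9² = (¼)*81 = 81/4)
g(x) = 4 + (-1 + x)/(-3 + x) (g(x) = 4 + (x - 1)/(x - 3) = 4 + (-1 + x)/(-3 + x))
g(I(-4, 5))*29 = ((-13 + 5*(81/4))/(-3 + 81/4))*29 = ((-13 + 405/4)/(69/4))*29 = ((4/69)*(353/4))*29 = (353/69)*29 = 10237/69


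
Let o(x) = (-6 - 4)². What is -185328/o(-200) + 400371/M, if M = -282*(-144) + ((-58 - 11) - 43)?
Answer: -1866251397/1012400 ≈ -1843.4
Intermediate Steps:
M = 40496 (M = 40608 + (-69 - 43) = 40608 - 112 = 40496)
o(x) = 100 (o(x) = (-10)² = 100)
-185328/o(-200) + 400371/M = -185328/100 + 400371/40496 = -185328*1/100 + 400371*(1/40496) = -46332/25 + 400371/40496 = -1866251397/1012400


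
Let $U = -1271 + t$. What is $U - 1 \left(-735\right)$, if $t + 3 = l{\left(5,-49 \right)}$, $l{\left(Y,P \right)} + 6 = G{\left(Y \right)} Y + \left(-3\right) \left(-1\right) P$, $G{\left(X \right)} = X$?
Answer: $-667$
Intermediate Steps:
$l{\left(Y,P \right)} = -6 + Y^{2} + 3 P$ ($l{\left(Y,P \right)} = -6 + \left(Y Y + \left(-3\right) \left(-1\right) P\right) = -6 + \left(Y^{2} + 3 P\right) = -6 + Y^{2} + 3 P$)
$t = -131$ ($t = -3 + \left(-6 + 5^{2} + 3 \left(-49\right)\right) = -3 - 128 = -131$)
$U = -1402$ ($U = -1271 - 131 = -1402$)
$U - 1 \left(-735\right) = -1402 - 1 \left(-735\right) = -1402 - -735 = -1402 + 735 = -667$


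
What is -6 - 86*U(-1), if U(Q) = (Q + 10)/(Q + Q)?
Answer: 381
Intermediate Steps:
U(Q) = (10 + Q)/(2*Q) (U(Q) = (10 + Q)/((2*Q)) = (10 + Q)*(1/(2*Q)) = (10 + Q)/(2*Q))
-6 - 86*U(-1) = -6 - 43*(10 - 1)/(-1) = -6 - 43*(-1)*9 = -6 - 86*(-9/2) = -6 + 387 = 381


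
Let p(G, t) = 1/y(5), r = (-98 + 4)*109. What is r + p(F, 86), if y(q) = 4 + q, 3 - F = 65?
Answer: -92213/9 ≈ -10246.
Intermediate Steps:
F = -62 (F = 3 - 1*65 = 3 - 65 = -62)
r = -10246 (r = -94*109 = -10246)
p(G, t) = ⅑ (p(G, t) = 1/(4 + 5) = 1/9 = ⅑)
r + p(F, 86) = -10246 + ⅑ = -92213/9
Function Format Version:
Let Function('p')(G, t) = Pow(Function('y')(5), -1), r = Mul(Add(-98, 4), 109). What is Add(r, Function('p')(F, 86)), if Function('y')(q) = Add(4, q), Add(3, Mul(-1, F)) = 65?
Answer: Rational(-92213, 9) ≈ -10246.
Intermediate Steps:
F = -62 (F = Add(3, Mul(-1, 65)) = Add(3, -65) = -62)
r = -10246 (r = Mul(-94, 109) = -10246)
Function('p')(G, t) = Rational(1, 9) (Function('p')(G, t) = Pow(Add(4, 5), -1) = Pow(9, -1) = Rational(1, 9))
Add(r, Function('p')(F, 86)) = Add(-10246, Rational(1, 9)) = Rational(-92213, 9)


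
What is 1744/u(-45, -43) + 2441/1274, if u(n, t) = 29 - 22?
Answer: 319849/1274 ≈ 251.06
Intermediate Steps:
u(n, t) = 7
1744/u(-45, -43) + 2441/1274 = 1744/7 + 2441/1274 = 319849/1274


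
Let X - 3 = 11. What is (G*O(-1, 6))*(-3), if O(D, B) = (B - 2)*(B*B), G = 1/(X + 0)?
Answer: -216/7 ≈ -30.857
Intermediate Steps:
X = 14 (X = 3 + 11 = 14)
G = 1/14 (G = 1/(14 + 0) = 1/14 ≈ 0.071429)
O(D, B) = B²*(-2 + B) (O(D, B) = (-2 + B)*B² = B²*(-2 + B))
(G*O(-1, 6))*(-3) = ((6²*(-2 + 6))/14)*(-3) = ((36*4)/14)*(-3) = ((1/14)*144)*(-3) = (72/7)*(-3) = -216/7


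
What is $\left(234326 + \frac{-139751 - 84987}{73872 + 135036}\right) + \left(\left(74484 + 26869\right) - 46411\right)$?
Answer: $\frac{30215087303}{104454} \approx 2.8927 \cdot 10^{5}$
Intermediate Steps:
$\left(234326 + \frac{-139751 - 84987}{73872 + 135036}\right) + \left(\left(74484 + 26869\right) - 46411\right) = \left(234326 - \frac{224738}{208908}\right) + \left(101353 - 46411\right) = \left(234326 - \frac{112369}{104454}\right) + 54942 = \frac{24476175635}{104454} + 54942 = \frac{30215087303}{104454}$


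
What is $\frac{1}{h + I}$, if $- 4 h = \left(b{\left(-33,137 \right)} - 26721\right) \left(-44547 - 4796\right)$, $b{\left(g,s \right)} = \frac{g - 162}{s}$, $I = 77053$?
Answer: $- \frac{137}{45150279088} \approx -3.0343 \cdot 10^{-9}$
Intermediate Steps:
$b{\left(g,s \right)} = \frac{-162 + g}{s}$
$h = - \frac{45160835349}{137}$ ($h = - \frac{\left(\frac{-162 - 33}{137} - 26721\right) \left(-44547 - 4796\right)}{4} = - \frac{\left(\frac{1}{137} \left(-195\right) - 26721\right) \left(-49343\right)}{4} = - \frac{\left(- \frac{195}{137} - 26721\right) \left(-49343\right)}{4} = - \frac{\left(- \frac{3660972}{137}\right) \left(-49343\right)}{4} = \left(- \frac{1}{4}\right) \frac{180643341396}{137} = - \frac{45160835349}{137} \approx -3.2964 \cdot 10^{8}$)
$\frac{1}{h + I} = \frac{1}{- \frac{45160835349}{137} + 77053} = \frac{1}{- \frac{45150279088}{137}} = - \frac{137}{45150279088}$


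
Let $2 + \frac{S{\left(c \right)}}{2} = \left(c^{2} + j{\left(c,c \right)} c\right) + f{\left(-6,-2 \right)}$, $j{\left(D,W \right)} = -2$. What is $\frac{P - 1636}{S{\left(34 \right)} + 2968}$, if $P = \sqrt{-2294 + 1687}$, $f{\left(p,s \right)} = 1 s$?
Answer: $- \frac{409}{1284} + \frac{i \sqrt{607}}{5136} \approx -0.31854 + 0.004797 i$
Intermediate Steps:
$f{\left(p,s \right)} = s$
$S{\left(c \right)} = -8 - 4 c + 2 c^{2}$ ($S{\left(c \right)} = -4 + 2 \left(\left(c^{2} - 2 c\right) - 2\right) = -4 + 2 \left(-2 + c^{2} - 2 c\right) = -4 - \left(4 - 2 c^{2} + 4 c\right) = -8 - 4 c + 2 c^{2}$)
$P = i \sqrt{607}$ ($P = \sqrt{-607} = i \sqrt{607} \approx 24.637 i$)
$\frac{P - 1636}{S{\left(34 \right)} + 2968} = \frac{i \sqrt{607} - 1636}{\left(-8 - 136 + 2 \cdot 34^{2}\right) + 2968} = \frac{-1636 + i \sqrt{607}}{\left(-8 - 136 + 2 \cdot 1156\right) + 2968} = \frac{-1636 + i \sqrt{607}}{\left(-8 - 136 + 2312\right) + 2968} = \frac{-1636 + i \sqrt{607}}{2168 + 2968} = \frac{-1636 + i \sqrt{607}}{5136} = \left(-1636 + i \sqrt{607}\right) \frac{1}{5136} = - \frac{409}{1284} + \frac{i \sqrt{607}}{5136}$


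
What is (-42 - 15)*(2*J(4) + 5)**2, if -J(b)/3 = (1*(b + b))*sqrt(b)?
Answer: -472017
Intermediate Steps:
J(b) = -6*b**(3/2) (J(b) = -3*1*(b + b)*sqrt(b) = -3*1*(2*b)*sqrt(b) = -3*2*b*sqrt(b) = -6*b**(3/2))
(-42 - 15)*(2*J(4) + 5)**2 = (-42 - 15)*(2*(-6*4**(3/2)) + 5)**2 = -57*(2*(-6*8) + 5)**2 = -57*(2*(-48) + 5)**2 = -57*(-96 + 5)**2 = -57*(-91)**2 = -57*8281 = -472017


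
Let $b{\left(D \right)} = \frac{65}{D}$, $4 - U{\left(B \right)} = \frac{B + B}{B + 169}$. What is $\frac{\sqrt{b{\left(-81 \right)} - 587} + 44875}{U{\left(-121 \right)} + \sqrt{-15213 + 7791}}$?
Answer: $\frac{233709000}{4322161} + \frac{128 \sqrt{88344066}}{4322161} - \frac{25848000 i \sqrt{7422}}{4322161} + \frac{3472 i \sqrt{11903}}{12966483} \approx 54.351 - 515.18 i$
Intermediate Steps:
$U{\left(B \right)} = 4 - \frac{2 B}{169 + B}$ ($U{\left(B \right)} = 4 - \frac{B + B}{B + 169} = 4 - \frac{2 B}{169 + B}$)
$\frac{\sqrt{b{\left(-81 \right)} - 587} + 44875}{U{\left(-121 \right)} + \sqrt{-15213 + 7791}} = \frac{\sqrt{\frac{65}{-81} - 587} + 44875}{\frac{2 \left(338 - 121\right)}{169 - 121} + \sqrt{-15213 + 7791}} = \frac{\sqrt{65 \left(- \frac{1}{81}\right) - 587} + 44875}{2 \cdot \frac{1}{48} \cdot 217 + \sqrt{-7422}} = \frac{\sqrt{- \frac{65}{81} - 587} + 44875}{2 \cdot \frac{1}{48} \cdot 217 + i \sqrt{7422}} = \frac{\sqrt{- \frac{47612}{81}} + 44875}{\frac{217}{24} + i \sqrt{7422}} = \frac{\frac{2 i \sqrt{11903}}{9} + 44875}{\frac{217}{24} + i \sqrt{7422}} = \frac{44875 + \frac{2 i \sqrt{11903}}{9}}{\frac{217}{24} + i \sqrt{7422}}$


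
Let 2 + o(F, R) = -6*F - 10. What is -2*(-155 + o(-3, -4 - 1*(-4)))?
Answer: 298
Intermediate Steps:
o(F, R) = -12 - 6*F (o(F, R) = -2 + (-6*F - 10) = -2 + (-10 - 6*F) = -12 - 6*F)
-2*(-155 + o(-3, -4 - 1*(-4))) = -2*(-155 + (-12 - 6*(-3))) = -2*(-155 + (-12 + 18)) = -2*(-155 + 6) = -2*(-149) = 298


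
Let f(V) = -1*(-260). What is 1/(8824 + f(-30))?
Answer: 1/9084 ≈ 0.00011008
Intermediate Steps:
f(V) = 260
1/(8824 + f(-30)) = 1/(8824 + 260) = 1/9084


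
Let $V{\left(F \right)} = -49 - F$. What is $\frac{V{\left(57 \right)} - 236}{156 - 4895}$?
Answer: $\frac{342}{4739} \approx 0.072167$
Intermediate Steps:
$\frac{V{\left(57 \right)} - 236}{156 - 4895} = \frac{\left(-49 - 57\right) - 236}{156 - 4895} = \frac{\left(-49 - 57\right) - 236}{-4739} = \left(-106 - 236\right) \left(- \frac{1}{4739}\right) = \left(-342\right) \left(- \frac{1}{4739}\right) = \frac{342}{4739}$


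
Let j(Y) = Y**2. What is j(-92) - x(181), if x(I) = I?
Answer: 8283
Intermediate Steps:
j(-92) - x(181) = (-92)**2 - 1*181 = 8464 - 181 = 8283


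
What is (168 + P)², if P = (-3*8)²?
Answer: 553536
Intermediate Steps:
P = 576 (P = (-24)² = 576)
(168 + P)² = (168 + 576)² = 744² = 553536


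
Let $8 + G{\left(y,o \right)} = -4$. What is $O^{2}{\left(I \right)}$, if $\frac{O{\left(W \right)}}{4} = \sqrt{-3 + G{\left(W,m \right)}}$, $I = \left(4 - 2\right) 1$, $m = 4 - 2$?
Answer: $-240$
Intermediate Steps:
$m = 2$ ($m = 4 - 2 = 2$)
$G{\left(y,o \right)} = -12$ ($G{\left(y,o \right)} = -8 - 4 = -12$)
$I = 2$ ($I = 2 \cdot 1 = 2$)
$O{\left(W \right)} = 4 i \sqrt{15}$ ($O{\left(W \right)} = 4 \sqrt{-3 - 12} = 4 \sqrt{-15} = 4 i \sqrt{15}$)
$O^{2}{\left(I \right)} = \left(4 i \sqrt{15}\right)^{2} = -240$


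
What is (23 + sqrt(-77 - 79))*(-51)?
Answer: -1173 - 102*I*sqrt(39) ≈ -1173.0 - 636.99*I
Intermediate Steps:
(23 + sqrt(-77 - 79))*(-51) = (23 + sqrt(-156))*(-51) = (23 + 2*I*sqrt(39))*(-51) = -1173 - 102*I*sqrt(39)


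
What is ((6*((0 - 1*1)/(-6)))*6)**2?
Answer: 36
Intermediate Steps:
((6*((0 - 1*1)/(-6)))*6)**2 = ((6*((0 - 1)*(-1/6)))*6)**2 = ((6*(-1*(-1/6)))*6)**2 = ((6*(1/6))*6)**2 = (1*6)**2 = 6**2 = 36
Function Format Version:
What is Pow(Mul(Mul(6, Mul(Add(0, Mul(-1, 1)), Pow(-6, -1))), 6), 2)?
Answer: 36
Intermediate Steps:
Pow(Mul(Mul(6, Mul(Add(0, Mul(-1, 1)), Pow(-6, -1))), 6), 2) = Pow(Mul(Mul(6, Mul(Add(0, -1), Rational(-1, 6))), 6), 2) = Pow(Mul(Mul(6, Mul(-1, Rational(-1, 6))), 6), 2) = Pow(Mul(Mul(6, Rational(1, 6)), 6), 2) = Pow(Mul(1, 6), 2) = Pow(6, 2) = 36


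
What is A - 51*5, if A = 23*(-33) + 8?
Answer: -1006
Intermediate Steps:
A = -751 (A = -759 + 8 = -751)
A - 51*5 = -751 - 51*5 = -751 - 255 = -1006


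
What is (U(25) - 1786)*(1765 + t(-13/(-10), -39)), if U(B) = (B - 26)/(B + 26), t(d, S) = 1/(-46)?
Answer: -2465087481/782 ≈ -3.1523e+6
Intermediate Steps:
t(d, S) = -1/46
U(B) = (-26 + B)/(26 + B)
(U(25) - 1786)*(1765 + t(-13/(-10), -39)) = ((-26 + 25)/(26 + 25) - 1786)*(1765 - 1/46) = (-1/51 - 1786)*(81189/46) = -91087/51*81189/46 = -2465087481/782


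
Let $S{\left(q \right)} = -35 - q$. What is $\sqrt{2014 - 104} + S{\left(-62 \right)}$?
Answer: $27 + \sqrt{1910} \approx 70.703$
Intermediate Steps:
$\sqrt{2014 - 104} + S{\left(-62 \right)} = \sqrt{2014 - 104} - -27 = \sqrt{1910} + \left(-35 + 62\right) = \sqrt{1910} + 27 = 27 + \sqrt{1910}$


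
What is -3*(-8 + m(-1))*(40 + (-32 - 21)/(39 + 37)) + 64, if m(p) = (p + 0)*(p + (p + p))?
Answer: 49669/76 ≈ 653.54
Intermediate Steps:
m(p) = 3*p² (m(p) = p*(p + 2*p) = p*(3*p) = 3*p²)
-3*(-8 + m(-1))*(40 + (-32 - 21)/(39 + 37)) + 64 = -3*(-8 + 3*(-1)²)*(40 + (-32 - 21)/(39 + 37)) + 64 = -3*(-8 + 3*1)*(40 - 53/76) + 64 = -3*(-8 + 3)*(40 - 53*1/76) + 64 = -(-15)*(40 - 53/76) + 64 = -(-15)*2987/76 + 64 = -3*(-14935/76) + 64 = 44805/76 + 64 = 49669/76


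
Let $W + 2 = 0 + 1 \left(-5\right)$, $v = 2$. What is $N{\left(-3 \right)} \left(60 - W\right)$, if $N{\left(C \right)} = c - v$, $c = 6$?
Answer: $268$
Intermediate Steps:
$W = -7$ ($W = -2 + \left(0 + 1 \left(-5\right)\right) = -2 + \left(0 - 5\right) = -2 - 5 = -7$)
$N{\left(C \right)} = 4$ ($N{\left(C \right)} = 6 - 2 = 4$)
$N{\left(-3 \right)} \left(60 - W\right) = 4 \left(60 - -7\right) = 4 \left(60 + 7\right) = 4 \cdot 67 = 268$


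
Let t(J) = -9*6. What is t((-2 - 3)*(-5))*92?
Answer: -4968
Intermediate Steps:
t(J) = -54
t((-2 - 3)*(-5))*92 = -54*92 = -4968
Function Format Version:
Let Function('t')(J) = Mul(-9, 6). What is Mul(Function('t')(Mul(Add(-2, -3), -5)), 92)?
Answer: -4968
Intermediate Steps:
Function('t')(J) = -54
Mul(Function('t')(Mul(Add(-2, -3), -5)), 92) = Mul(-54, 92) = -4968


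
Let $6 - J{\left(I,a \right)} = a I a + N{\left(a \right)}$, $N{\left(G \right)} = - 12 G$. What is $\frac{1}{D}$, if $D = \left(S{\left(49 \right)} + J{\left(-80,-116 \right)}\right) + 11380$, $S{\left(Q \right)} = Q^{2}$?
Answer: $\frac{1}{1088875} \approx 9.1838 \cdot 10^{-7}$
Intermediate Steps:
$J{\left(I,a \right)} = 6 + 12 a - I a^{2}$ ($J{\left(I,a \right)} = 6 - \left(a I a - 12 a\right) = 6 - \left(I a a - 12 a\right) = 6 - \left(I a^{2} - 12 a\right) = 6 - \left(- 12 a + I a^{2}\right) = 6 + 12 a - I a^{2}$)
$D = 1088875$ ($D = \left(49^{2} + \left(6 + 12 \left(-116\right) - - 80 \left(-116\right)^{2}\right)\right) + 11380 = \left(2401 - \left(1386 - 1076480\right)\right) + 11380 = \left(2401 + \left(6 - 1392 + 1076480\right)\right) + 11380 = \left(2401 + 1075094\right) + 11380 = 1077495 + 11380 = 1088875$)
$\frac{1}{D} = \frac{1}{1088875}$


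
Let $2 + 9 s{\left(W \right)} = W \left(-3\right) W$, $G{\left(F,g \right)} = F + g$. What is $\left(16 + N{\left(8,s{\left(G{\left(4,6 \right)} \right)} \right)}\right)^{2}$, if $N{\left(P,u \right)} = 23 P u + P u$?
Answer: $\frac{371718400}{9} \approx 4.1302 \cdot 10^{7}$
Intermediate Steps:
$s{\left(W \right)} = - \frac{2}{9} - \frac{W^{2}}{3}$ ($s{\left(W \right)} = - \frac{2}{9} + \frac{W \left(-3\right) W}{9} = - \frac{2}{9} + \frac{- 3 W W}{9} = - \frac{2}{9} + \frac{\left(-3\right) W^{2}}{9} = - \frac{2}{9} - \frac{W^{2}}{3}$)
$N{\left(P,u \right)} = 24 P u$ ($N{\left(P,u \right)} = 23 P u + P u = 24 P u$)
$\left(16 + N{\left(8,s{\left(G{\left(4,6 \right)} \right)} \right)}\right)^{2} = \left(16 + 24 \cdot 8 \left(- \frac{2}{9} - \frac{\left(4 + 6\right)^{2}}{3}\right)\right)^{2} = \left(16 + 24 \cdot 8 \left(- \frac{2}{9} - \frac{10^{2}}{3}\right)\right)^{2} = \left(16 + 24 \cdot 8 \left(- \frac{2}{9} - \frac{100}{3}\right)\right)^{2} = \left(16 + 24 \cdot 8 \left(- \frac{302}{9}\right)\right)^{2} = \left(16 - \frac{19328}{3}\right)^{2} = \left(- \frac{19280}{3}\right)^{2} = \frac{371718400}{9}$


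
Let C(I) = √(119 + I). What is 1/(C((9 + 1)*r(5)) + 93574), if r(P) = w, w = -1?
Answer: 93574/8756093367 - √109/8756093367 ≈ 1.0686e-5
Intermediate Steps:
r(P) = -1
1/(C((9 + 1)*r(5)) + 93574) = 1/(√(119 + (9 + 1)*(-1)) + 93574) = 1/(√(119 + 10*(-1)) + 93574) = 1/(√(119 - 10) + 93574) = 1/(√109 + 93574) = 1/(93574 + √109)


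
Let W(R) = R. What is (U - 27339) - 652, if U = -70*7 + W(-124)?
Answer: -28605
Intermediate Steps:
U = -614 (U = -70*7 - 124 = -490 - 124 = -614)
(U - 27339) - 652 = (-614 - 27339) - 652 = -27953 - 652 = -28605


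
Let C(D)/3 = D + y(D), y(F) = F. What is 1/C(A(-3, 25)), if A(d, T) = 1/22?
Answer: 11/3 ≈ 3.6667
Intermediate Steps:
A(d, T) = 1/22
C(D) = 6*D (C(D) = 3*(D + D) = 3*(2*D) = 6*D)
1/C(A(-3, 25)) = 1/(6*(1/22)) = 1/(3/11) = 11/3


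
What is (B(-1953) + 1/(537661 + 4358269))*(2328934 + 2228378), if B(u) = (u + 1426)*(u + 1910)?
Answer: 252809294662561536/2447965 ≈ 1.0327e+11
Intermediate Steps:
B(u) = (1426 + u)*(1910 + u)
(B(-1953) + 1/(537661 + 4358269))*(2328934 + 2228378) = ((2723660 + (-1953)² + 3336*(-1953)) + 1/(537661 + 4358269))*(2328934 + 2228378) = ((2723660 + 3814209 - 6515208) + 1/4895930)*4557312 = (22661 + 1/4895930)*4557312 = (110946669731/4895930)*4557312 = 252809294662561536/2447965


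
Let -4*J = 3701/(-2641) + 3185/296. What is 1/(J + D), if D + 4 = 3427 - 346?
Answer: 3126944/9614290599 ≈ 0.00032524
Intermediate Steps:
D = 3077 (D = -4 + (3427 - 346) = -4 + 3081 = 3077)
J = -7316089/3126944 (J = -(3701/(-2641) + 3185/296)/4 = -(3701*(-1/2641) + 3185*(1/296))/4 = -(-3701/2641 + 3185/296)/4 = -1/4*7316089/781736 = -7316089/3126944 ≈ -2.3397)
1/(J + D) = 1/(-7316089/3126944 + 3077) = 1/(9614290599/3126944) = 3126944/9614290599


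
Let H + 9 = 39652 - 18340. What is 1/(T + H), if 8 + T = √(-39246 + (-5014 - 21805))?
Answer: 4259/90708618 - I*√66065/453543090 ≈ 4.6953e-5 - 5.6672e-7*I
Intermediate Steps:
H = 21303 (H = -9 + (39652 - 18340) = -9 + 21312 = 21303)
T = -8 + I*√66065 (T = -8 + √(-39246 + (-5014 - 21805)) = -8 + √(-39246 - 26819) = -8 + √(-66065) = -8 + I*√66065 ≈ -8.0 + 257.03*I)
1/(T + H) = 1/((-8 + I*√66065) + 21303) = 1/(21295 + I*√66065)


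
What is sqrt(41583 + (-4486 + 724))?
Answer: sqrt(37821) ≈ 194.48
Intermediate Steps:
sqrt(41583 + (-4486 + 724)) = sqrt(41583 - 3762) = sqrt(37821)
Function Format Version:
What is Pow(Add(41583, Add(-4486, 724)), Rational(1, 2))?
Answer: Pow(37821, Rational(1, 2)) ≈ 194.48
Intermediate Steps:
Pow(Add(41583, Add(-4486, 724)), Rational(1, 2)) = Pow(Add(41583, -3762), Rational(1, 2)) = Pow(37821, Rational(1, 2))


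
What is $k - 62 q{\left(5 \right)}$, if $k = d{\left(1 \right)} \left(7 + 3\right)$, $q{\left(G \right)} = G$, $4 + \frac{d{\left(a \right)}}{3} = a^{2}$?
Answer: $-400$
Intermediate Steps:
$d{\left(a \right)} = -12 + 3 a^{2}$
$k = -90$ ($k = \left(-12 + 3 \cdot 1^{2}\right) \left(7 + 3\right) = \left(-12 + 3 \cdot 1\right) 10 = \left(-12 + 3\right) 10 = \left(-9\right) 10 = -90$)
$k - 62 q{\left(5 \right)} = -90 - 310 = -400$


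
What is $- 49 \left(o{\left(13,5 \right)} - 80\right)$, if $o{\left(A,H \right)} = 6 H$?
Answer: $2450$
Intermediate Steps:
$- 49 \left(o{\left(13,5 \right)} - 80\right) = - 49 \left(6 \cdot 5 - 80\right) = - 49 \left(30 - 80\right) = \left(-49\right) \left(-50\right) = 2450$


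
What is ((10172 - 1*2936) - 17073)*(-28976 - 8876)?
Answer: 372350124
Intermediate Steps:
((10172 - 1*2936) - 17073)*(-28976 - 8876) = ((10172 - 2936) - 17073)*(-37852) = (7236 - 17073)*(-37852) = -9837*(-37852) = 372350124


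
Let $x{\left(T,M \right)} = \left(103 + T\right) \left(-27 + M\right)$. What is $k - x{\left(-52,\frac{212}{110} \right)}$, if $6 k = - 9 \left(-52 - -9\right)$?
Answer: $\frac{147753}{110} \approx 1343.2$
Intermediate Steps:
$x{\left(T,M \right)} = \left(-27 + M\right) \left(103 + T\right)$
$k = \frac{129}{2}$ ($k = \frac{\left(-9\right) \left(-52 - -9\right)}{6} = \frac{\left(-9\right) \left(-52 + 9\right)}{6} = \frac{\left(-9\right) \left(-43\right)}{6} = \frac{1}{6} \cdot 387 = \frac{129}{2} \approx 64.5$)
$k - x{\left(-52,\frac{212}{110} \right)} = \frac{129}{2} - \left(-2781 - -1404 + 103 \cdot \frac{212}{110} + \frac{212}{110} \left(-52\right)\right) = \frac{129}{2} - \left(-2781 + 1404 + 103 \cdot 212 \cdot \frac{1}{110} + 212 \cdot \frac{1}{110} \left(-52\right)\right) = \frac{129}{2} - \left(-2781 + 1404 + 103 \cdot \frac{106}{55} + \frac{106}{55} \left(-52\right)\right) = \frac{129}{2} - \left(-2781 + 1404 + \frac{10918}{55} - \frac{5512}{55}\right) = \frac{129}{2} - - \frac{70329}{55} = \frac{129}{2} + \frac{70329}{55} = \frac{147753}{110}$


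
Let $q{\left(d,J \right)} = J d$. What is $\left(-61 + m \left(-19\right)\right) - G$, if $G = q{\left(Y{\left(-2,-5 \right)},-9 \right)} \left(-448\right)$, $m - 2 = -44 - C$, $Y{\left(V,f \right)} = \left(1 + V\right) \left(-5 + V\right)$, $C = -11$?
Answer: $-27696$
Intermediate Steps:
$m = -31$ ($m = 2 - 33 = -31$)
$G = 28224$ ($G = - 9 \left(-5 + \left(-2\right)^{2} - -8\right) \left(-448\right) = - 9 \left(-5 + 4 + 8\right) \left(-448\right) = \left(-9\right) 7 \left(-448\right) = \left(-63\right) \left(-448\right) = 28224$)
$\left(-61 + m \left(-19\right)\right) - G = \left(-61 - -589\right) - 28224 = \left(-61 + 589\right) - 28224 = 528 - 28224 = -27696$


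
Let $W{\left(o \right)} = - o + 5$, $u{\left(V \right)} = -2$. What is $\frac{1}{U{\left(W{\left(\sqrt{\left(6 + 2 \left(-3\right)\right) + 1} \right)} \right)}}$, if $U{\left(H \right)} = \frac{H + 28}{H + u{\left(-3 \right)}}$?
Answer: $\frac{1}{16} \approx 0.0625$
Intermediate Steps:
$W{\left(o \right)} = 5 - o$
$U{\left(H \right)} = \frac{28 + H}{-2 + H}$ ($U{\left(H \right)} = \frac{H + 28}{H - 2} = \frac{28 + H}{-2 + H}$)
$\frac{1}{U{\left(W{\left(\sqrt{\left(6 + 2 \left(-3\right)\right) + 1} \right)} \right)}} = \frac{1}{\frac{1}{-2 + \left(5 - \sqrt{\left(6 + 2 \left(-3\right)\right) + 1}\right)} \left(28 + \left(5 - \sqrt{\left(6 + 2 \left(-3\right)\right) + 1}\right)\right)} = \frac{1}{\frac{1}{-2 + \left(5 - \sqrt{\left(6 - 6\right) + 1}\right)} \left(28 + \left(5 - \sqrt{\left(6 - 6\right) + 1}\right)\right)} = \frac{1}{\frac{1}{-2 + \left(5 - \sqrt{0 + 1}\right)} \left(28 + \left(5 - \sqrt{0 + 1}\right)\right)} = \frac{1}{\frac{1}{-2 + \left(5 - \sqrt{1}\right)} \left(28 + \left(5 - \sqrt{1}\right)\right)} = \frac{1}{\frac{1}{-2 + \left(5 - 1\right)} \left(28 + \left(5 - 1\right)\right)} = \frac{1}{\frac{1}{-2 + 4} \left(28 + 4\right)} = \frac{1}{\frac{1}{2} \cdot 32} = \frac{1}{16}$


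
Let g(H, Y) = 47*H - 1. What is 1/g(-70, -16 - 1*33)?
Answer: -1/3291 ≈ -0.00030386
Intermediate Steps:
g(H, Y) = -1 + 47*H
1/g(-70, -16 - 1*33) = 1/(-1 + 47*(-70)) = 1/(-1 - 3290) = 1/(-3291) = -1/3291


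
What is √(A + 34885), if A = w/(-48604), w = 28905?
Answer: √20602283386885/24302 ≈ 186.77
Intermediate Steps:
A = -28905/48604 (A = 28905/(-48604) = 28905*(-1/48604) = -28905/48604 ≈ -0.59470)
√(A + 34885) = √(-28905/48604 + 34885) = √(1695521635/48604) = √20602283386885/24302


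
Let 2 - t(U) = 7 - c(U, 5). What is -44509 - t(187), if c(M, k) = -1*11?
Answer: -44493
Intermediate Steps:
c(M, k) = -11
t(U) = -16 (t(U) = 2 - (7 - 1*(-11)) = 2 - (7 + 11) = 2 - 1*18 = 2 - 18 = -16)
-44509 - t(187) = -44509 - 1*(-16) = -44509 + 16 = -44493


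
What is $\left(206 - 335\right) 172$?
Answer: $-22188$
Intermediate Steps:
$\left(206 - 335\right) 172 = \left(-129\right) 172 = -22188$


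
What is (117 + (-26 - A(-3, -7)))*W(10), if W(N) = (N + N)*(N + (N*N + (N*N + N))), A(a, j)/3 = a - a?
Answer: 400400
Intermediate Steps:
A(a, j) = 0 (A(a, j) = 3*(a - a) = 3*0 = 0)
W(N) = 2*N*(2*N + 2*N²) (W(N) = (2*N)*(N + (N² + (N² + N))) = (2*N)*(N + (N² + (N + N²))) = (2*N)*(N + (N + 2*N²)) = (2*N)*(2*N + 2*N²) = 2*N*(2*N + 2*N²))
(117 + (-26 - A(-3, -7)))*W(10) = (117 + (-26 - 1*0))*(4*10²*(1 + 10)) = (117 + (-26 + 0))*(4*100*11) = (117 - 26)*4400 = 91*4400 = 400400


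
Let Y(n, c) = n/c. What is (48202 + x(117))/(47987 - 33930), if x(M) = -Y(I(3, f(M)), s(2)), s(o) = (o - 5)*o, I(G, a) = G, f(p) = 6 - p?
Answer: 96405/28114 ≈ 3.4291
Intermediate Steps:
s(o) = o*(-5 + o) (s(o) = (-5 + o)*o = o*(-5 + o))
x(M) = ½ (x(M) = -3/(2*(-5 + 2)) = -3/(2*(-3)) = -3/(-6) = -3*(-1)/6 = -1*(-½) = ½)
(48202 + x(117))/(47987 - 33930) = (48202 + ½)/(47987 - 33930) = (96405/2)/14057 = (96405/2)*(1/14057) = 96405/28114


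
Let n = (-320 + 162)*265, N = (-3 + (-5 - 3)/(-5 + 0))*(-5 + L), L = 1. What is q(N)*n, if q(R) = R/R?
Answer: -41870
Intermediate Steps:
N = 28/5 (N = (-3 + (-5 - 3)/(-5 + 0))*(-5 + 1) = (-3 - 8/(-5))*(-4) = (-3 - 8*(-⅕))*(-4) = (-3 + 8/5)*(-4) = -7/5*(-4) = 28/5 ≈ 5.6000)
q(R) = 1
n = -41870 (n = -158*265 = -41870)
q(N)*n = 1*(-41870) = -41870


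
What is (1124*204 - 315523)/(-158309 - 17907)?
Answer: 86227/176216 ≈ 0.48933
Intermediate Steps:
(1124*204 - 315523)/(-158309 - 17907) = (229296 - 315523)/(-176216) = -86227*(-1/176216) = 86227/176216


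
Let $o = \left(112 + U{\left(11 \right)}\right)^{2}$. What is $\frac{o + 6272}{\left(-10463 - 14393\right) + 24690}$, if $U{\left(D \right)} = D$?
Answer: $- \frac{21401}{166} \approx -128.92$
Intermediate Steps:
$o = 15129$ ($o = \left(112 + 11\right)^{2} = 123^{2} = 15129$)
$\frac{o + 6272}{\left(-10463 - 14393\right) + 24690} = \frac{15129 + 6272}{\left(-10463 - 14393\right) + 24690} = \frac{21401}{\left(-10463 - 14393\right) + 24690} = \frac{21401}{-24856 + 24690} = \frac{21401}{-166} = 21401 \left(- \frac{1}{166}\right) = - \frac{21401}{166}$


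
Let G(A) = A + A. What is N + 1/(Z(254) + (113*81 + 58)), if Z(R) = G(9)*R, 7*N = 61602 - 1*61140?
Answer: 909679/13783 ≈ 66.000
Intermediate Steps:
G(A) = 2*A
N = 66 (N = (61602 - 1*61140)/7 = (61602 - 61140)/7 = (1/7)*462 = 66)
Z(R) = 18*R (Z(R) = (2*9)*R = 18*R)
N + 1/(Z(254) + (113*81 + 58)) = 66 + 1/(18*254 + (113*81 + 58)) = 66 + 1/(4572 + (9153 + 58)) = 66 + 1/(4572 + 9211) = 66 + 1/13783 = 909679/13783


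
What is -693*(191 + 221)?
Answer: -285516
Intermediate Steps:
-693*(191 + 221) = -693*412 = -285516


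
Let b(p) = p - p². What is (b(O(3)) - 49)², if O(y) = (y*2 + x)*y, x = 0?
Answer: 126025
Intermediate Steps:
O(y) = 2*y² (O(y) = (y*2 + 0)*y = (2*y + 0)*y = (2*y)*y = 2*y²)
(b(O(3)) - 49)² = ((2*3²)*(1 - 2*3²) - 49)² = ((2*9)*(1 - 2*9) - 49)² = (18*(1 - 1*18) - 49)² = (18*(1 - 18) - 49)² = (18*(-17) - 49)² = (-306 - 49)² = (-355)² = 126025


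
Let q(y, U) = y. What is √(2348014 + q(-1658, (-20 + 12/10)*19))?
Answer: 2*√586589 ≈ 1531.8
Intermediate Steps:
√(2348014 + q(-1658, (-20 + 12/10)*19)) = √(2348014 - 1658) = √2346356 = 2*√586589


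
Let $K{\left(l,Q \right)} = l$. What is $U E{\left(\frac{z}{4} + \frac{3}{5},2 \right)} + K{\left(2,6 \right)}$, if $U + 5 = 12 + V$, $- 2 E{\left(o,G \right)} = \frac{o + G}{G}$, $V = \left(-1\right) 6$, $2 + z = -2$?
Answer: $\frac{8}{5} \approx 1.6$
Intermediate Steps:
$z = -4$ ($z = -2 - 2 = -4$)
$V = -6$
$E{\left(o,G \right)} = - \frac{G + o}{2 G}$ ($E{\left(o,G \right)} = - \frac{\left(o + G\right) \frac{1}{G}}{2} = - \frac{\left(G + o\right) \frac{1}{G}}{2} = - \frac{\frac{1}{G} \left(G + o\right)}{2} = - \frac{G + o}{2 G}$)
$U = 1$ ($U = -5 + \left(12 - 6\right) = -5 + 6 = 1$)
$U E{\left(\frac{z}{4} + \frac{3}{5},2 \right)} + K{\left(2,6 \right)} = 1 \frac{\left(-1\right) 2 - \left(- \frac{4}{4} + \frac{3}{5}\right)}{2 \cdot 2} + 2 = 1 \cdot \frac{1}{2} \cdot \frac{1}{2} \left(-2 - \left(\left(-4\right) \frac{1}{4} + 3 \cdot \frac{1}{5}\right)\right) + 2 = 1 \cdot \frac{1}{2} \cdot \frac{1}{2} \left(-2 - \left(-1 + \frac{3}{5}\right)\right) + 2 = 1 \cdot \frac{1}{2} \cdot \frac{1}{2} \left(-2 - - \frac{2}{5}\right) + 2 = 1 \cdot \frac{1}{2} \cdot \frac{1}{2} \left(-2 + \frac{2}{5}\right) + 2 = 1 \cdot \frac{1}{2} \cdot \frac{1}{2} \left(- \frac{8}{5}\right) + 2 = 1 \left(- \frac{2}{5}\right) + 2 = - \frac{2}{5} + 2 = \frac{8}{5}$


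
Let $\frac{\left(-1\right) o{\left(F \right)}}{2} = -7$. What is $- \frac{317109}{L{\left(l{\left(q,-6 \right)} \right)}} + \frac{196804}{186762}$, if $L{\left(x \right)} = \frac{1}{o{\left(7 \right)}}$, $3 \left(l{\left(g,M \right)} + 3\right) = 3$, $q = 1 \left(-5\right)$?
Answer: $- \frac{414567279004}{93381} \approx -4.4395 \cdot 10^{6}$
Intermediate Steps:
$q = -5$
$o{\left(F \right)} = 14$ ($o{\left(F \right)} = \left(-2\right) \left(-7\right) = 14$)
$l{\left(g,M \right)} = -2$ ($l{\left(g,M \right)} = -3 + \frac{1}{3} \cdot 3 = -3 + 1 = -2$)
$L{\left(x \right)} = \frac{1}{14}$
$- \frac{317109}{L{\left(l{\left(q,-6 \right)} \right)}} + \frac{196804}{186762} = - 317109 \frac{1}{\frac{1}{14}} + \frac{196804}{186762} = \left(-317109\right) 14 + 196804 \cdot \frac{1}{186762} = -4439526 + \frac{98402}{93381} = - \frac{414567279004}{93381}$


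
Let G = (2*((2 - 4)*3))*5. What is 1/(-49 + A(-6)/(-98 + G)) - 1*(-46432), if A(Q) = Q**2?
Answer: 180573969/3889 ≈ 46432.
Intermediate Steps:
G = -60 (G = (2*(-2*3))*5 = (2*(-6))*5 = -12*5 = -60)
1/(-49 + A(-6)/(-98 + G)) - 1*(-46432) = 1/(-49 + (-6)**2/(-98 - 60)) - 1*(-46432) = 1/(-49 + 36/(-158)) + 46432 = 1/(-49 - 1/158*36) + 46432 = 1/(-49 - 18/79) + 46432 = 1/(-3889/79) + 46432 = -79/3889 + 46432 = 180573969/3889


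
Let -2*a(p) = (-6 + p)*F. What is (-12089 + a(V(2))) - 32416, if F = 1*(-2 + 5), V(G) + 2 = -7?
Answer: -88965/2 ≈ -44483.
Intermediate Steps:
V(G) = -9 (V(G) = -2 - 7 = -9)
F = 3 (F = 1*3 = 3)
a(p) = 9 - 3*p/2 (a(p) = -(-6 + p)*3/2 = -(-18 + 3*p)/2 = 9 - 3*p/2)
(-12089 + a(V(2))) - 32416 = (-12089 + (9 - 3/2*(-9))) - 32416 = (-12089 + (9 + 27/2)) - 32416 = (-12089 + 45/2) - 32416 = -24133/2 - 32416 = -88965/2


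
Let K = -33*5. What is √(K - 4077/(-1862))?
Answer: I*√11519814/266 ≈ 12.76*I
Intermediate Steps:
K = -165
√(K - 4077/(-1862)) = √(-165 - 4077/(-1862)) = √(-165 - 4077*(-1/1862)) = √(-165 + 4077/1862) = √(-303153/1862) = I*√11519814/266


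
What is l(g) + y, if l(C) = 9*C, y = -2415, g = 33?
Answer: -2118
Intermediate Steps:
l(g) + y = 9*33 - 2415 = 297 - 2415 = -2118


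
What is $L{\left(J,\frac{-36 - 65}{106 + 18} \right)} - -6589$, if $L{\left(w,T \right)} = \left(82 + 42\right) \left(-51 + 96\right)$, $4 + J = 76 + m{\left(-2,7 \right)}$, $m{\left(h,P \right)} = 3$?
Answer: $12169$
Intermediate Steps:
$J = 75$ ($J = -4 + \left(76 + 3\right) = -4 + 79 = 75$)
$L{\left(w,T \right)} = 5580$ ($L{\left(w,T \right)} = 124 \cdot 45 = 5580$)
$L{\left(J,\frac{-36 - 65}{106 + 18} \right)} - -6589 = 5580 - -6589 = 5580 + 6589 = 12169$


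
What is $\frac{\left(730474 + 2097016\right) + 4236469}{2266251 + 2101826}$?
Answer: $\frac{1009137}{624011} \approx 1.6172$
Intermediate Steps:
$\frac{\left(730474 + 2097016\right) + 4236469}{2266251 + 2101826} = \frac{2827490 + 4236469}{4368077} = 7063959 \cdot \frac{1}{4368077} = \frac{1009137}{624011}$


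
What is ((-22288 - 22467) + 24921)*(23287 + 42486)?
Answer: -1304541682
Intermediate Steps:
((-22288 - 22467) + 24921)*(23287 + 42486) = (-44755 + 24921)*65773 = -19834*65773 = -1304541682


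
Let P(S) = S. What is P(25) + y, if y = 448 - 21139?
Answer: -20666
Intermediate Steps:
y = -20691
P(25) + y = 25 - 20691 = -20666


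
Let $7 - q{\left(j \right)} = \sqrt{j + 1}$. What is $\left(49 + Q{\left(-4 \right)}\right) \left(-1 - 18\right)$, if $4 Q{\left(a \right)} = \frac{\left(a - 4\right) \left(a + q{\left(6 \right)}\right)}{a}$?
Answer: $- \frac{1919}{2} + \frac{19 \sqrt{7}}{2} \approx -934.37$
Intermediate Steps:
$q{\left(j \right)} = 7 - \sqrt{1 + j}$ ($q{\left(j \right)} = 7 - \sqrt{j + 1} = 7 - \sqrt{1 + j}$)
$Q{\left(a \right)} = \frac{\left(-4 + a\right) \left(7 + a - \sqrt{7}\right)}{4 a}$ ($Q{\left(a \right)} = \frac{\left(a - 4\right) \left(a + \left(7 - \sqrt{1 + 6}\right)\right) \frac{1}{a}}{4} = \frac{\left(-4 + a\right) \left(a + \left(7 - \sqrt{7}\right)\right) \frac{1}{a}}{4} = \frac{\left(-4 + a\right) \left(7 + a - \sqrt{7}\right) \frac{1}{a}}{4} = \frac{\frac{1}{a} \left(-4 + a\right) \left(7 + a - \sqrt{7}\right)}{4} = \frac{\left(-4 + a\right) \left(7 + a - \sqrt{7}\right)}{4 a}$)
$\left(49 + Q{\left(-4 \right)}\right) \left(-1 - 18\right) = \left(49 + \frac{-7 + \sqrt{7} + \frac{1}{4} \left(-4\right) \left(3 - 4 - \sqrt{7}\right)}{-4}\right) \left(-1 - 18\right) = \left(49 - \frac{-7 + \sqrt{7} + \frac{1}{4} \left(-4\right) \left(-1 - \sqrt{7}\right)}{4}\right) \left(-1 - 18\right) = \left(49 - \frac{-7 + \sqrt{7} + \left(1 + \sqrt{7}\right)}{4}\right) \left(-19\right) = \left(49 - \frac{-6 + 2 \sqrt{7}}{4}\right) \left(-19\right) = \left(49 + \left(\frac{3}{2} - \frac{\sqrt{7}}{2}\right)\right) \left(-19\right) = \left(\frac{101}{2} - \frac{\sqrt{7}}{2}\right) \left(-19\right) = - \frac{1919}{2} + \frac{19 \sqrt{7}}{2}$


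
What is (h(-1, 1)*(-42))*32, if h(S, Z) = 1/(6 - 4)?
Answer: -672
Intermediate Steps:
h(S, Z) = ½ (h(S, Z) = 1/2 = ½)
(h(-1, 1)*(-42))*32 = ((½)*(-42))*32 = -21*32 = -672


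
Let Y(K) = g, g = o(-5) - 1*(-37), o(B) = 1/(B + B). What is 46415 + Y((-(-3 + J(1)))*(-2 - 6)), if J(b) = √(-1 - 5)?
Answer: 464519/10 ≈ 46452.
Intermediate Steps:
J(b) = I*√6 (J(b) = √(-6) = I*√6)
o(B) = 1/(2*B)
g = 369/10 (g = (½)/(-5) - 1*(-37) = (½)*(-⅕) + 37 = -⅒ + 37 = 369/10 ≈ 36.900)
Y(K) = 369/10
46415 + Y((-(-3 + J(1)))*(-2 - 6)) = 46415 + 369/10 = 464519/10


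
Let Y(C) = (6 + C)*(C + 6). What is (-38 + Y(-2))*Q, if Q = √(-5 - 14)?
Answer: -22*I*√19 ≈ -95.896*I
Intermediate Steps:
Q = I*√19 (Q = √(-19) = I*√19 ≈ 4.3589*I)
Y(C) = (6 + C)² (Y(C) = (6 + C)*(6 + C) = (6 + C)²)
(-38 + Y(-2))*Q = (-38 + (6 - 2)²)*(I*√19) = (-38 + 4²)*(I*√19) = (-38 + 16)*(I*√19) = -22*I*√19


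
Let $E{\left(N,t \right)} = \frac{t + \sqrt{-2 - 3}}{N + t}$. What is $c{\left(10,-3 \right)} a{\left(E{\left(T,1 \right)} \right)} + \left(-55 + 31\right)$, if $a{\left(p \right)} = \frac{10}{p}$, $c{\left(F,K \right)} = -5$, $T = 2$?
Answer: $\frac{6 \left(- 4 \sqrt{5} + 29 i\right)}{\sqrt{5} - i} \approx -49.0 + 55.902 i$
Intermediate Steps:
$E{\left(N,t \right)} = \frac{t + i \sqrt{5}}{N + t}$ ($E{\left(N,t \right)} = \frac{t + \sqrt{-5}}{N + t} = \frac{t + i \sqrt{5}}{N + t}$)
$c{\left(10,-3 \right)} a{\left(E{\left(T,1 \right)} \right)} + \left(-55 + 31\right) = - 5 \frac{10}{\frac{1}{2 + 1} \left(1 + i \sqrt{5}\right)} + \left(-55 + 31\right) = - 5 \frac{10}{\frac{1}{3} \left(1 + i \sqrt{5}\right)} - 24 = - 5 \frac{10}{\frac{1}{3} + \frac{i \sqrt{5}}{3}} - 24 = - \frac{50}{\frac{1}{3} + \frac{i \sqrt{5}}{3}} - 24 = -24 - \frac{50}{\frac{1}{3} + \frac{i \sqrt{5}}{3}}$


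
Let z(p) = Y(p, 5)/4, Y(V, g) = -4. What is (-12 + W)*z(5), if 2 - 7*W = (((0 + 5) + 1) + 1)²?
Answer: 131/7 ≈ 18.714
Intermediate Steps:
W = -47/7 (W = 2/7 - (((0 + 5) + 1) + 1)²/7 = 2/7 - ((5 + 1) + 1)²/7 = 2/7 - (6 + 1)²/7 = 2/7 - ⅐*7² = 2/7 - ⅐*49 = 2/7 - 7 = -47/7 ≈ -6.7143)
z(p) = -1 (z(p) = -4/4 = -4*¼ = -1)
(-12 + W)*z(5) = (-12 - 47/7)*(-1) = -131/7*(-1) = 131/7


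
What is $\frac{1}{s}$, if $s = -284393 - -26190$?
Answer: $- \frac{1}{258203} \approx -3.8729 \cdot 10^{-6}$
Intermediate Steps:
$s = -258203$ ($s = -284393 + 26190 = -258203$)
$\frac{1}{s} = \frac{1}{-258203} = - \frac{1}{258203}$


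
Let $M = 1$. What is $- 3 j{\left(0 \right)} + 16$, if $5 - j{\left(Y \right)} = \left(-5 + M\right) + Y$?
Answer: $-11$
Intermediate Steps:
$j{\left(Y \right)} = 9 - Y$ ($j{\left(Y \right)} = 5 - \left(\left(-5 + 1\right) + Y\right) = 5 - \left(-4 + Y\right) = 9 - Y$)
$- 3 j{\left(0 \right)} + 16 = - 3 \left(9 - 0\right) + 16 = - 3 \left(9 + 0\right) + 16 = \left(-3\right) 9 + 16 = -27 + 16 = -11$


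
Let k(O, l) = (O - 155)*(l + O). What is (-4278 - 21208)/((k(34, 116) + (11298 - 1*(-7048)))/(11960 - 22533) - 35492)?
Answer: 134731739/187628556 ≈ 0.71808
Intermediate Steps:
k(O, l) = (-155 + O)*(O + l)
(-4278 - 21208)/((k(34, 116) + (11298 - 1*(-7048)))/(11960 - 22533) - 35492) = (-4278 - 21208)/(((34² - 155*34 - 155*116 + 34*116) + (11298 - 1*(-7048)))/(11960 - 22533) - 35492) = -25486/(((1156 - 5270 - 17980 + 3944) + (11298 + 7048))/(-10573) - 35492) = -25486/((-18150 + 18346)*(-1/10573) - 35492) = -25486/(196*(-1/10573) - 35492) = -25486/(-196/10573 - 35492) = -25486/(-375257112/10573) = -25486*(-10573/375257112) = 134731739/187628556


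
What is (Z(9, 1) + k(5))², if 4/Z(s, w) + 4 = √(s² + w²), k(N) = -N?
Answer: 24977/1089 - 628*√82/1089 ≈ 17.714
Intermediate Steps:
Z(s, w) = 4/(-4 + √(s² + w²))
(Z(9, 1) + k(5))² = (4/(-4 + √(9² + 1²)) - 1*5)² = (4/(-4 + √(81 + 1)) - 5)² = (4/(-4 + √82) - 5)² = (-5 + 4/(-4 + √82))²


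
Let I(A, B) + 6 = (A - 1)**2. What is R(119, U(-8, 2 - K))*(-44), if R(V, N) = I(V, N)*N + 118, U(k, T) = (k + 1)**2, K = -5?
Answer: -30012400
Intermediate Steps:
U(k, T) = (1 + k)**2
I(A, B) = -6 + (-1 + A)**2 (I(A, B) = -6 + (A - 1)**2 = -6 + (-1 + A)**2)
R(V, N) = 118 + N*(-6 + (-1 + V)**2) (R(V, N) = (-6 + (-1 + V)**2)*N + 118 = N*(-6 + (-1 + V)**2) + 118 = 118 + N*(-6 + (-1 + V)**2))
R(119, U(-8, 2 - K))*(-44) = (118 + (1 - 8)**2*(-6 + (-1 + 119)**2))*(-44) = (118 + (-7)**2*(-6 + 118**2))*(-44) = (118 + 49*(-6 + 13924))*(-44) = (118 + 49*13918)*(-44) = (118 + 681982)*(-44) = 682100*(-44) = -30012400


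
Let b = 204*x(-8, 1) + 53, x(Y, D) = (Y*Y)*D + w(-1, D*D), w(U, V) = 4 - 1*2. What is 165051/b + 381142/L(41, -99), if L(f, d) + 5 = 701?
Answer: 2633385955/4703916 ≈ 559.83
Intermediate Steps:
w(U, V) = 2 (w(U, V) = 4 - 2 = 2)
L(f, d) = 696 (L(f, d) = -5 + 701 = 696)
x(Y, D) = 2 + D*Y² (x(Y, D) = (Y*Y)*D + 2 = Y²*D + 2 = D*Y² + 2 = 2 + D*Y²)
b = 13517 (b = 204*(2 + 1*(-8)²) + 53 = 204*(2 + 1*64) + 53 = 204*(2 + 64) + 53 = 204*66 + 53 = 13464 + 53 = 13517)
165051/b + 381142/L(41, -99) = 165051/13517 + 381142/696 = 165051*(1/13517) + 381142*(1/696) = 165051/13517 + 190571/348 = 2633385955/4703916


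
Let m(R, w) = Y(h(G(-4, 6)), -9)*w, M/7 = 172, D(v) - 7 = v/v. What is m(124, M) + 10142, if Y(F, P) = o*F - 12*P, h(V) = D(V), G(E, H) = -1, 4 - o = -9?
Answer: 265390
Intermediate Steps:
o = 13 (o = 4 - 1*(-9) = 4 + 9 = 13)
D(v) = 8 (D(v) = 7 + v/v = 7 + 1 = 8)
h(V) = 8
M = 1204 (M = 7*172 = 1204)
Y(F, P) = -12*P + 13*F (Y(F, P) = 13*F - 12*P = -12*P + 13*F)
m(R, w) = 212*w (m(R, w) = (-12*(-9) + 13*8)*w = (108 + 104)*w = 212*w)
m(124, M) + 10142 = 212*1204 + 10142 = 255248 + 10142 = 265390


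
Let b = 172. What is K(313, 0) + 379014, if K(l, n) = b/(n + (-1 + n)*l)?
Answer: 118631210/313 ≈ 3.7901e+5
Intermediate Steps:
K(l, n) = 172/(n + l*(-1 + n)) (K(l, n) = 172/(n + (-1 + n)*l) = 172/(n + l*(-1 + n)))
K(313, 0) + 379014 = 172/(0 - 1*313 + 313*0) + 379014 = 172/(0 - 313 + 0) + 379014 = 172/(-313) + 379014 = 172*(-1/313) + 379014 = -172/313 + 379014 = 118631210/313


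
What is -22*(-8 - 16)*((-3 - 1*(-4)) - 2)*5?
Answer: -2640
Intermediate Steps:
-22*(-8 - 16)*((-3 - 1*(-4)) - 2)*5 = -(-528)*((-3 + 4) - 2)*5 = -(-528)*(1 - 2)*5 = -(-528)*(-1)*5 = -22*24*5 = -528*5 = -2640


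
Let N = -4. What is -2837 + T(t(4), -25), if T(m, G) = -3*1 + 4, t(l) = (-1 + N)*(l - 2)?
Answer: -2836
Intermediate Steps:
t(l) = 10 - 5*l (t(l) = (-1 - 4)*(l - 2) = -5*(-2 + l) = 10 - 5*l)
T(m, G) = 1 (T(m, G) = -3 + 4 = 1)
-2837 + T(t(4), -25) = -2837 + 1 = -2836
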